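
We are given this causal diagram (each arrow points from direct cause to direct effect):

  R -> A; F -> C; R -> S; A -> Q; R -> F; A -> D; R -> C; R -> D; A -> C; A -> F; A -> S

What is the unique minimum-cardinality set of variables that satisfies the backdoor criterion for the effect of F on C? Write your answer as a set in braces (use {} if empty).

{A, R}

Variables eligible for adjustment (non-descendants of F, excluding F and C): {A, D, Q, R, S}.
Backdoor paths from F to C:
  P1: F <- R -> A -> C
  P2: F <- R -> D <- A -> C
  P3: F <- R -> S <- A -> C
  P4: F <- R -> C
  P5: F <- A <- R -> C
  P6: F <- A -> D <- R -> C
  P7: F <- A -> S <- R -> C
  P8: F <- A -> C
The empty set is not sufficient: P1 (F <- R -> A -> C) has no collider blocking it and no conditioned non-collider, so it is open.
Try {A, R}:
  P1: blocked at fork node R ∈ conditioning set.
  P2: blocked at fork node R ∈ conditioning set.
  P3: blocked at fork node R ∈ conditioning set.
  P4: blocked at fork node R ∈ conditioning set.
  P5: blocked at chain node A ∈ conditioning set.
  P6: blocked at fork node A ∈ conditioning set.
  P7: blocked at fork node A ∈ conditioning set.
  P8: blocked at fork node A ∈ conditioning set.
{A, R} contains no descendant of F and blocks every backdoor path.
Every element of {A, R} is needed (dropping A leaves P8 open; dropping R leaves P4 open), so no proper subset is valid.
Among all size-2 subsets of the eligible variables, only {A, R} blocks every backdoor path, so it is the unique smallest valid adjustment set.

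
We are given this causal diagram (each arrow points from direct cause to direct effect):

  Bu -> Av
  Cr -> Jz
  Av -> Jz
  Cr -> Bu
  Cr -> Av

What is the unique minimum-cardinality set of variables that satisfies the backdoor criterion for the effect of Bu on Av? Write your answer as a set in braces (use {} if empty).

{Cr}

Variables eligible for adjustment (non-descendants of Bu, excluding Bu and Av): {Cr}.
Backdoor paths from Bu to Av:
  P1: Bu <- Cr -> Av
  P2: Bu <- Cr -> Jz <- Av
The empty set is not sufficient: P1 (Bu <- Cr -> Av) has no collider blocking it and no conditioned non-collider, so it is open.
Try {Cr}:
  P1: blocked at fork node Cr ∈ conditioning set.
  P2: blocked at fork node Cr ∈ conditioning set.
{Cr} contains no descendant of Bu and blocks every backdoor path.
{Cr} is the unique smallest valid adjustment set.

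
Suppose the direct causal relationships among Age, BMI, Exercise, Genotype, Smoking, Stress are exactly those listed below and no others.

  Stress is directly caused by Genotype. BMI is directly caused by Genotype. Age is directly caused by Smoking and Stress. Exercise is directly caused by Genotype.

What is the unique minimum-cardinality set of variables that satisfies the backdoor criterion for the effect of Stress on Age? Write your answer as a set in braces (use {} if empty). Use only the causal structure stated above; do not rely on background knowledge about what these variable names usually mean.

Variables eligible for adjustment (non-descendants of Stress, excluding Stress and Age): {BMI, Exercise, Genotype, Smoking}.
Backdoor paths from Stress to Age:
  (none)
With no backdoor paths the empty set already satisfies the criterion, and it is trivially minimal.

{}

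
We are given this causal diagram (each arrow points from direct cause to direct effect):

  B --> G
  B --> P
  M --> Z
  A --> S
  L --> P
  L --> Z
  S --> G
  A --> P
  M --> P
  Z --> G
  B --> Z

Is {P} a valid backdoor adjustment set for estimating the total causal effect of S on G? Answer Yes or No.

Backdoor paths from S to G (paths whose first edge points into S):
  P1: S <- A -> P <- B -> Z -> G
  P2: S <- A -> P <- B -> G
  P3: S <- A -> P <- L -> Z <- B -> G
  P4: S <- A -> P <- L -> Z -> G
  P5: S <- A -> P <- M -> Z <- B -> G
  P6: S <- A -> P <- M -> Z -> G
Condition 1 (no descendant of S in the set): holds — descendants of S are {G}; none are in {P}.
Condition 2 (every backdoor path blocked by {P}):
  P1: open — collider(s) P are conditioned on (or have a conditioned descendant) and no non-collider on the path is in the set.
  P2: open — collider(s) P are conditioned on (or have a conditioned descendant) and no non-collider on the path is in the set.
  P3: blocked at collider Z (neither it nor any descendant is in the conditioning set).
  P4: open — collider(s) P are conditioned on (or have a conditioned descendant) and no non-collider on the path is in the set.
  P5: blocked at collider Z (neither it nor any descendant is in the conditioning set).
  P6: open — collider(s) P are conditioned on (or have a conditioned descendant) and no non-collider on the path is in the set.
{P} does not satisfy the backdoor criterion.

No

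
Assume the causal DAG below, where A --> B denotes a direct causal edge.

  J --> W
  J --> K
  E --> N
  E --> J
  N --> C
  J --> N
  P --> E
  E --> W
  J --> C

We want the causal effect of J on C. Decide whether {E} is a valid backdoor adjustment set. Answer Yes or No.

Backdoor paths from J to C (paths whose first edge points into J):
  P1: J <- E -> N -> C
Condition 1 (no descendant of J in the set): holds — descendants of J are {C, K, N, W}; none are in {E}.
Condition 2 (every backdoor path blocked by {E}):
  P1: blocked at fork node E ∈ conditioning set.
{E} satisfies the backdoor criterion.

Yes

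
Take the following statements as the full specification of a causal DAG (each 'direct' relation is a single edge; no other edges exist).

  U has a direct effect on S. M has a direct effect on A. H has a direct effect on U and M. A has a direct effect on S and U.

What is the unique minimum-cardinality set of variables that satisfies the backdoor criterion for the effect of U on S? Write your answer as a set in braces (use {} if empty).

Variables eligible for adjustment (non-descendants of U, excluding U and S): {A, H, M}.
Backdoor paths from U to S:
  P1: U <- H -> M -> A -> S
  P2: U <- A -> S
The empty set is not sufficient: P1 (U <- H -> M -> A -> S) has no collider blocking it and no conditioned non-collider, so it is open.
Try {A}:
  P1: blocked at chain node A ∈ conditioning set.
  P2: blocked at fork node A ∈ conditioning set.
{A} contains no descendant of U and blocks every backdoor path.
No other singleton works — e.g. {H} leaves P2 open — so {A} is the unique smallest valid adjustment set.

{A}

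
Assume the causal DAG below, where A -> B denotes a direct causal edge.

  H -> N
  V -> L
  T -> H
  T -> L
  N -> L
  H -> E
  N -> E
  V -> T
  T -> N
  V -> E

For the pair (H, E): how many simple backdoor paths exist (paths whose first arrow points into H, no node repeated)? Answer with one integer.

A backdoor path from H to E is any simple undirected path whose first edge points into H (i.e. leaves H via a parent).
Parents of H: {T}.
Enumerating:
  P1: H <- T <- V -> L <- N -> E
  P2: H <- T <- V -> E
  P3: H <- T -> N -> L <- V -> E
  P4: H <- T -> N -> E
  P5: H <- T -> L <- V -> E
  P6: H <- T -> L <- N -> E
That exhausts the simple backdoor paths. Count: 6.

6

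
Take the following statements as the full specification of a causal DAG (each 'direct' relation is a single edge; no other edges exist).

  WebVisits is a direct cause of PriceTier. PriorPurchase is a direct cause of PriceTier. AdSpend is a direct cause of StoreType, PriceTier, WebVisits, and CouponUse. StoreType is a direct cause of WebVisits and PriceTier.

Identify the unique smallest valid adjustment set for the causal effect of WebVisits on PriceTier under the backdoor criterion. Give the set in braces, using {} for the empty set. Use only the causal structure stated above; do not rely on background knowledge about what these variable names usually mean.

{AdSpend, StoreType}

Variables eligible for adjustment (non-descendants of WebVisits, excluding WebVisits and PriceTier): {AdSpend, CouponUse, PriorPurchase, StoreType}.
Backdoor paths from WebVisits to PriceTier:
  P1: WebVisits <- AdSpend -> StoreType -> PriceTier
  P2: WebVisits <- AdSpend -> PriceTier
  P3: WebVisits <- StoreType <- AdSpend -> PriceTier
  P4: WebVisits <- StoreType -> PriceTier
The empty set is not sufficient: P1 (WebVisits <- AdSpend -> StoreType -> PriceTier) has no collider blocking it and no conditioned non-collider, so it is open.
Try {AdSpend, StoreType}:
  P1: blocked at fork node AdSpend ∈ conditioning set.
  P2: blocked at fork node AdSpend ∈ conditioning set.
  P3: blocked at chain node StoreType ∈ conditioning set.
  P4: blocked at fork node StoreType ∈ conditioning set.
{AdSpend, StoreType} contains no descendant of WebVisits and blocks every backdoor path.
Every element of {AdSpend, StoreType} is needed (dropping AdSpend leaves P2 open; dropping StoreType leaves P4 open), so no proper subset is valid.
Among all size-2 subsets of the eligible variables, only {AdSpend, StoreType} blocks every backdoor path, so it is the unique smallest valid adjustment set.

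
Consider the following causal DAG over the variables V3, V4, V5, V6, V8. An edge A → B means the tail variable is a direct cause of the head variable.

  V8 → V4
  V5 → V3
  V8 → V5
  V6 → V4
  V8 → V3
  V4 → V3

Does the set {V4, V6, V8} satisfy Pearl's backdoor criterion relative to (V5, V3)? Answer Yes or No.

Yes

Backdoor paths from V5 to V3 (paths whose first edge points into V5):
  P1: V5 <- V8 -> V4 -> V3
  P2: V5 <- V8 -> V3
Condition 1 (no descendant of V5 in the set): holds — descendants of V5 are {V3}; none are in {V4, V6, V8}.
Condition 2 (every backdoor path blocked by {V4, V6, V8}):
  P1: blocked at fork node V8 ∈ conditioning set.
  P2: blocked at fork node V8 ∈ conditioning set.
{V4, V6, V8} satisfies the backdoor criterion.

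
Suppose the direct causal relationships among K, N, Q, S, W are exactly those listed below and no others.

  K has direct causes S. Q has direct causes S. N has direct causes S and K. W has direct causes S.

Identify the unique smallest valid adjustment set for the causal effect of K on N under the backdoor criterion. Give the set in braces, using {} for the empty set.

{S}

Variables eligible for adjustment (non-descendants of K, excluding K and N): {Q, S, W}.
Backdoor paths from K to N:
  P1: K <- S -> N
The empty set is not sufficient: P1 (K <- S -> N) has no collider blocking it and no conditioned non-collider, so it is open.
Try {S}:
  P1: blocked at fork node S ∈ conditioning set.
{S} contains no descendant of K and blocks every backdoor path.
No other singleton works — e.g. {W} leaves P1 open — so {S} is the unique smallest valid adjustment set.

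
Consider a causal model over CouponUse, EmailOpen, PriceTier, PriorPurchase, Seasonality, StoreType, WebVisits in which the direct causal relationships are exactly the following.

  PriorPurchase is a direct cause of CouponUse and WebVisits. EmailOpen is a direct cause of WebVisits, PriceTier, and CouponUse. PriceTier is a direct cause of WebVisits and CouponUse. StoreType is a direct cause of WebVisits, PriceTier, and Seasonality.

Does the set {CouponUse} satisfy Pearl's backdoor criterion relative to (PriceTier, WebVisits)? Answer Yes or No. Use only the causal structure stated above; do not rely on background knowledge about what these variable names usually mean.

Backdoor paths from PriceTier to WebVisits (paths whose first edge points into PriceTier):
  P1: PriceTier <- StoreType -> WebVisits
  P2: PriceTier <- EmailOpen -> CouponUse <- PriorPurchase -> WebVisits
  P3: PriceTier <- EmailOpen -> WebVisits
Condition 1 (no descendant of PriceTier in the set): FAILS — CouponUse is a descendant of PriceTier.
Condition 2 (every backdoor path blocked by {CouponUse}):
  P1: open — no interior node is in the conditioning set.
  P2: open — collider(s) CouponUse are conditioned on (or have a conditioned descendant) and no non-collider on the path is in the set.
  P3: open — no interior node is in the conditioning set.
{CouponUse} does not satisfy the backdoor criterion.

No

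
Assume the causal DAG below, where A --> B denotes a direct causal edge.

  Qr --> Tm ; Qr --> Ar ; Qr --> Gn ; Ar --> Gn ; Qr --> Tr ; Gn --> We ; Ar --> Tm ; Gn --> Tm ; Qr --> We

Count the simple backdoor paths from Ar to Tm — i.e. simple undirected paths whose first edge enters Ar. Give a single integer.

3

A backdoor path from Ar to Tm is any simple undirected path whose first edge points into Ar (i.e. leaves Ar via a parent).
Parents of Ar: {Qr}.
Enumerating:
  P1: Ar <- Qr -> Gn -> Tm
  P2: Ar <- Qr -> We <- Gn -> Tm
  P3: Ar <- Qr -> Tm
That exhausts the simple backdoor paths. Count: 3.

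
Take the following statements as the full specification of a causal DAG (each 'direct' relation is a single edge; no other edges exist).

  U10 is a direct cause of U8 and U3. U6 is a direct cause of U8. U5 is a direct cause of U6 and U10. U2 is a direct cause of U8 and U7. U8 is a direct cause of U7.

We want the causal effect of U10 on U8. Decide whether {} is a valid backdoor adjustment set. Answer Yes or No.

No

Backdoor paths from U10 to U8 (paths whose first edge points into U10):
  P1: U10 <- U5 -> U6 -> U8
Condition 1 (no descendant of U10 in the set): holds — descendants of U10 are {U3, U7, U8}; none are in {}.
Condition 2 (every backdoor path blocked by {}):
  P1: open — no interior node is in the conditioning set.
{} does not satisfy the backdoor criterion.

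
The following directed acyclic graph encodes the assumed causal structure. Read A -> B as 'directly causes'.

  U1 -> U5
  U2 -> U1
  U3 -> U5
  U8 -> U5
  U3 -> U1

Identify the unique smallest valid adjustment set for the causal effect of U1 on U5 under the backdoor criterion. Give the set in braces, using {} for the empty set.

Variables eligible for adjustment (non-descendants of U1, excluding U1 and U5): {U2, U3, U8}.
Backdoor paths from U1 to U5:
  P1: U1 <- U3 -> U5
The empty set is not sufficient: P1 (U1 <- U3 -> U5) has no collider blocking it and no conditioned non-collider, so it is open.
Try {U3}:
  P1: blocked at fork node U3 ∈ conditioning set.
{U3} contains no descendant of U1 and blocks every backdoor path.
No other singleton works — e.g. {U2} leaves P1 open — so {U3} is the unique smallest valid adjustment set.

{U3}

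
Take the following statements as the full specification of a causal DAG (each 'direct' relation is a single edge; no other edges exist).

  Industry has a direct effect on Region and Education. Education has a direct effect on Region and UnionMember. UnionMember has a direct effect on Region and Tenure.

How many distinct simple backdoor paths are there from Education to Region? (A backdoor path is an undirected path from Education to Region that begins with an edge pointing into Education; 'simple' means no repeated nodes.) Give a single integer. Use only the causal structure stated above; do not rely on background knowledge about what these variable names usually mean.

1

A backdoor path from Education to Region is any simple undirected path whose first edge points into Education (i.e. leaves Education via a parent).
Parents of Education: {Industry}.
Enumerating:
  P1: Education <- Industry -> Region
That exhausts the simple backdoor paths. Count: 1.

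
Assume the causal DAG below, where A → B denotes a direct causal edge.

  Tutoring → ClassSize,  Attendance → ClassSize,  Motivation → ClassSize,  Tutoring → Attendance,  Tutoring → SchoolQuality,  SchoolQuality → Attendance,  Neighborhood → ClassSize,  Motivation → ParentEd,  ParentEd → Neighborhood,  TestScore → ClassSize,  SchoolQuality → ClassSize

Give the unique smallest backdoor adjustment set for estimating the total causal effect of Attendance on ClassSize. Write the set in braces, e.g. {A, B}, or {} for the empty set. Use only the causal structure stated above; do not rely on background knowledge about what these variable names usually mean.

{SchoolQuality, Tutoring}

Variables eligible for adjustment (non-descendants of Attendance, excluding Attendance and ClassSize): {Motivation, Neighborhood, ParentEd, SchoolQuality, TestScore, Tutoring}.
Backdoor paths from Attendance to ClassSize:
  P1: Attendance <- Tutoring -> SchoolQuality -> ClassSize
  P2: Attendance <- Tutoring -> ClassSize
  P3: Attendance <- SchoolQuality <- Tutoring -> ClassSize
  P4: Attendance <- SchoolQuality -> ClassSize
The empty set is not sufficient: P1 (Attendance <- Tutoring -> SchoolQuality -> ClassSize) has no collider blocking it and no conditioned non-collider, so it is open.
Try {SchoolQuality, Tutoring}:
  P1: blocked at fork node Tutoring ∈ conditioning set.
  P2: blocked at fork node Tutoring ∈ conditioning set.
  P3: blocked at chain node SchoolQuality ∈ conditioning set.
  P4: blocked at fork node SchoolQuality ∈ conditioning set.
{SchoolQuality, Tutoring} contains no descendant of Attendance and blocks every backdoor path.
Every element of {SchoolQuality, Tutoring} is needed (dropping SchoolQuality leaves P4 open; dropping Tutoring leaves P2 open), so no proper subset is valid.
Among all size-2 subsets of the eligible variables, only {SchoolQuality, Tutoring} blocks every backdoor path, so it is the unique smallest valid adjustment set.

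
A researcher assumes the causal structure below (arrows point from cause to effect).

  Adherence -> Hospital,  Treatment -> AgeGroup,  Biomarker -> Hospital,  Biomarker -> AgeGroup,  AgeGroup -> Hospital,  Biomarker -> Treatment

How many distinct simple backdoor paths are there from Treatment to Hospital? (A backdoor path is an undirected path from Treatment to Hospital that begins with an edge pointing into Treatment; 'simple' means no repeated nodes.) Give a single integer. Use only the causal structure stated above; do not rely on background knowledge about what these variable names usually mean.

A backdoor path from Treatment to Hospital is any simple undirected path whose first edge points into Treatment (i.e. leaves Treatment via a parent).
Parents of Treatment: {Biomarker}.
Enumerating:
  P1: Treatment <- Biomarker -> AgeGroup -> Hospital
  P2: Treatment <- Biomarker -> Hospital
That exhausts the simple backdoor paths. Count: 2.

2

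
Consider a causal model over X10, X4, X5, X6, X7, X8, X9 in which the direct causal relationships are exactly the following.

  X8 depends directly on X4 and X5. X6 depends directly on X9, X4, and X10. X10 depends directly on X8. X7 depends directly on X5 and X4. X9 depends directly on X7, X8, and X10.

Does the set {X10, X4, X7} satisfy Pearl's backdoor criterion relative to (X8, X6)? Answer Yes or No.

No

Backdoor paths from X8 to X6 (paths whose first edge points into X8):
  P1: X8 <- X5 -> X7 <- X4 -> X6
  P2: X8 <- X5 -> X7 -> X9 <- X10 -> X6
  P3: X8 <- X5 -> X7 -> X9 -> X6
  P4: X8 <- X4 -> X7 -> X9 <- X10 -> X6
  P5: X8 <- X4 -> X7 -> X9 -> X6
  P6: X8 <- X4 -> X6
Condition 1 (no descendant of X8 in the set): FAILS — X10 is a descendant of X8.
Condition 2 (every backdoor path blocked by {X10, X4, X7}):
  P1: blocked at fork node X4 ∈ conditioning set.
  P2: blocked at chain node X7 ∈ conditioning set.
  P3: blocked at chain node X7 ∈ conditioning set.
  P4: blocked at fork node X4 ∈ conditioning set.
  P5: blocked at fork node X4 ∈ conditioning set.
  P6: blocked at fork node X4 ∈ conditioning set.
{X10, X4, X7} does not satisfy the backdoor criterion.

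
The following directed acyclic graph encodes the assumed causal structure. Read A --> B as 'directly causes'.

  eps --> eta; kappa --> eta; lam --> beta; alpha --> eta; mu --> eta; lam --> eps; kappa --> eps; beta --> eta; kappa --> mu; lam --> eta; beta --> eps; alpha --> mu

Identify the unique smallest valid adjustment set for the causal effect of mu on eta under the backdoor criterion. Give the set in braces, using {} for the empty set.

{alpha, kappa}

Variables eligible for adjustment (non-descendants of mu, excluding mu and eta): {alpha, beta, eps, kappa, lam}.
Backdoor paths from mu to eta:
  P1: mu <- kappa -> eps <- lam -> beta -> eta
  P2: mu <- kappa -> eps <- lam -> eta
  P3: mu <- kappa -> eps <- beta <- lam -> eta
  P4: mu <- kappa -> eps <- beta -> eta
  P5: mu <- kappa -> eps -> eta
  P6: mu <- kappa -> eta
  P7: mu <- alpha -> eta
The empty set is not sufficient: P5 (mu <- kappa -> eps -> eta) has no collider blocking it and no conditioned non-collider, so it is open.
Try {alpha, kappa}:
  P1: blocked at fork node kappa ∈ conditioning set.
  P2: blocked at fork node kappa ∈ conditioning set.
  P3: blocked at fork node kappa ∈ conditioning set.
  P4: blocked at fork node kappa ∈ conditioning set.
  P5: blocked at fork node kappa ∈ conditioning set.
  P6: blocked at fork node kappa ∈ conditioning set.
  P7: blocked at fork node alpha ∈ conditioning set.
{alpha, kappa} contains no descendant of mu and blocks every backdoor path.
Every element of {alpha, kappa} is needed (dropping alpha leaves P7 open; dropping kappa leaves P5 open), so no proper subset is valid.
Among all size-2 subsets of the eligible variables, only {alpha, kappa} blocks every backdoor path, so it is the unique smallest valid adjustment set.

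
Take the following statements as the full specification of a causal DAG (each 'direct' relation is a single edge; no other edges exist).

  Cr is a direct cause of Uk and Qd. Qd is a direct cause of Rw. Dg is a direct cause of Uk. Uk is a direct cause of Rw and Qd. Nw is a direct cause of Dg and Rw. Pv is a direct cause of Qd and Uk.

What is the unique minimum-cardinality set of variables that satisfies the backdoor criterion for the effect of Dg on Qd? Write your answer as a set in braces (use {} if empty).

Variables eligible for adjustment (non-descendants of Dg, excluding Dg and Qd): {Cr, Nw, Pv}.
Backdoor paths from Dg to Qd:
  P1: Dg <- Nw -> Rw <- Uk <- Cr -> Qd
  P2: Dg <- Nw -> Rw <- Uk <- Pv -> Qd
  P3: Dg <- Nw -> Rw <- Uk -> Qd
  P4: Dg <- Nw -> Rw <- Qd
Each backdoor path contains an unconditioned collider, so every path is already blocked with the empty conditioning set:
  P1: blocked at collider Rw (neither it nor any descendant is in the conditioning set).
  P2: blocked at collider Rw (neither it nor any descendant is in the conditioning set).
  P3: blocked at collider Rw (neither it nor any descendant is in the conditioning set).
  P4: blocked at collider Rw (neither it nor any descendant is in the conditioning set).
The empty set is therefore the unique smallest valid set.

{}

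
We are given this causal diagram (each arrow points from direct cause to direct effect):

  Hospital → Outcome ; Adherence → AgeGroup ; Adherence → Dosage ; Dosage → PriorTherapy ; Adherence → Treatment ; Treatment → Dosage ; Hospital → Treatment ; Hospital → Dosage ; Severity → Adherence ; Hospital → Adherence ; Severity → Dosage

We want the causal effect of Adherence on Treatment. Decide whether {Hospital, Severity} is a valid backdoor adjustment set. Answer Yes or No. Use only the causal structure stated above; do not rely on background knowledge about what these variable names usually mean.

Yes

Backdoor paths from Adherence to Treatment (paths whose first edge points into Adherence):
  P1: Adherence <- Hospital -> Treatment
  P2: Adherence <- Hospital -> Dosage <- Treatment
  P3: Adherence <- Severity -> Dosage <- Hospital -> Treatment
  P4: Adherence <- Severity -> Dosage <- Treatment
Condition 1 (no descendant of Adherence in the set): holds — descendants of Adherence are {AgeGroup, Dosage, PriorTherapy, Treatment}; none are in {Hospital, Severity}.
Condition 2 (every backdoor path blocked by {Hospital, Severity}):
  P1: blocked at fork node Hospital ∈ conditioning set.
  P2: blocked at fork node Hospital ∈ conditioning set.
  P3: blocked at fork node Severity ∈ conditioning set.
  P4: blocked at fork node Severity ∈ conditioning set.
{Hospital, Severity} satisfies the backdoor criterion.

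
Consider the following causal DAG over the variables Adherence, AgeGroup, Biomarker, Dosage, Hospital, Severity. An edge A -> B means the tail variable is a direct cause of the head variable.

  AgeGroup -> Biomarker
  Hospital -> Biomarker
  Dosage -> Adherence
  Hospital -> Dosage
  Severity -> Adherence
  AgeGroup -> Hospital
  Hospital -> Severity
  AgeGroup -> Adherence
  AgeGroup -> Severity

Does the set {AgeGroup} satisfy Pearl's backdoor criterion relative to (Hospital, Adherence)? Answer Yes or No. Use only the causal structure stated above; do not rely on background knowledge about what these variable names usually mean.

Yes

Backdoor paths from Hospital to Adherence (paths whose first edge points into Hospital):
  P1: Hospital <- AgeGroup -> Severity -> Adherence
  P2: Hospital <- AgeGroup -> Adherence
Condition 1 (no descendant of Hospital in the set): holds — descendants of Hospital are {Adherence, Biomarker, Dosage, Severity}; none are in {AgeGroup}.
Condition 2 (every backdoor path blocked by {AgeGroup}):
  P1: blocked at fork node AgeGroup ∈ conditioning set.
  P2: blocked at fork node AgeGroup ∈ conditioning set.
{AgeGroup} satisfies the backdoor criterion.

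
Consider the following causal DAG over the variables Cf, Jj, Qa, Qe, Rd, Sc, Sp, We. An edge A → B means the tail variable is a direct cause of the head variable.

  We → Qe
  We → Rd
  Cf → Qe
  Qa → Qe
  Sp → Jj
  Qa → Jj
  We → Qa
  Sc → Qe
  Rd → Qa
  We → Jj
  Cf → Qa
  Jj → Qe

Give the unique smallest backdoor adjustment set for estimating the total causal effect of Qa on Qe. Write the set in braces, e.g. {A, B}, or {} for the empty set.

Variables eligible for adjustment (non-descendants of Qa, excluding Qa and Qe): {Cf, Rd, Sc, Sp, We}.
Backdoor paths from Qa to Qe:
  P1: Qa <- We -> Jj -> Qe
  P2: Qa <- We -> Qe
  P3: Qa <- Rd <- We -> Jj -> Qe
  P4: Qa <- Rd <- We -> Qe
  P5: Qa <- Cf -> Qe
The empty set is not sufficient: P1 (Qa <- We -> Jj -> Qe) has no collider blocking it and no conditioned non-collider, so it is open.
Try {Cf, We}:
  P1: blocked at fork node We ∈ conditioning set.
  P2: blocked at fork node We ∈ conditioning set.
  P3: blocked at fork node We ∈ conditioning set.
  P4: blocked at fork node We ∈ conditioning set.
  P5: blocked at fork node Cf ∈ conditioning set.
{Cf, We} contains no descendant of Qa and blocks every backdoor path.
Every element of {Cf, We} is needed (dropping Cf leaves P5 open; dropping We leaves P1 open), so no proper subset is valid.
Among all size-2 subsets of the eligible variables, only {Cf, We} blocks every backdoor path, so it is the unique smallest valid adjustment set.

{Cf, We}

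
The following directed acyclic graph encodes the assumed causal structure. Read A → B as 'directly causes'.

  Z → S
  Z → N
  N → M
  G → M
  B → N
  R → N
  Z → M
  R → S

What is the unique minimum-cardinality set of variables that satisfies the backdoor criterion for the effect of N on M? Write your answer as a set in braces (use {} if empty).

{Z}

Variables eligible for adjustment (non-descendants of N, excluding N and M): {B, G, R, S, Z}.
Backdoor paths from N to M:
  P1: N <- Z -> M
  P2: N <- R -> S <- Z -> M
The empty set is not sufficient: P1 (N <- Z -> M) has no collider blocking it and no conditioned non-collider, so it is open.
Try {Z}:
  P1: blocked at fork node Z ∈ conditioning set.
  P2: blocked at collider S (neither it nor any descendant is in the conditioning set).
{Z} contains no descendant of N and blocks every backdoor path.
No other singleton works — e.g. {B} leaves P1 open — so {Z} is the unique smallest valid adjustment set.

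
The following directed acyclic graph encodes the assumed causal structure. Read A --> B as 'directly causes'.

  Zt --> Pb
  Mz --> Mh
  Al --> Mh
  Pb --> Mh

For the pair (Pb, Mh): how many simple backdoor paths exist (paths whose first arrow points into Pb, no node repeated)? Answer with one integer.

0

A backdoor path from Pb to Mh is any simple undirected path whose first edge points into Pb (i.e. leaves Pb via a parent).
Parents of Pb: {Zt}.
No simple path from any parent of Pb reaches Mh without revisiting Pb, so there are no backdoor paths.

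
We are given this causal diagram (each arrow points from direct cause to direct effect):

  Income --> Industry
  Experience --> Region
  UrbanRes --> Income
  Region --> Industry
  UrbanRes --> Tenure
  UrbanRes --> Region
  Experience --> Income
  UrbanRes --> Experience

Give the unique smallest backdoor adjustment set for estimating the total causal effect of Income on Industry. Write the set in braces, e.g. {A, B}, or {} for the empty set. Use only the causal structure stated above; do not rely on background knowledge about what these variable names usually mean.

{Region}

Variables eligible for adjustment (non-descendants of Income, excluding Income and Industry): {Experience, Region, Tenure, UrbanRes}.
Backdoor paths from Income to Industry:
  P1: Income <- UrbanRes -> Experience -> Region -> Industry
  P2: Income <- UrbanRes -> Region -> Industry
  P3: Income <- Experience <- UrbanRes -> Region -> Industry
  P4: Income <- Experience -> Region -> Industry
The empty set is not sufficient: P1 (Income <- UrbanRes -> Experience -> Region -> Industry) has no collider blocking it and no conditioned non-collider, so it is open.
Try {Region}:
  P1: blocked at chain node Region ∈ conditioning set.
  P2: blocked at chain node Region ∈ conditioning set.
  P3: blocked at chain node Region ∈ conditioning set.
  P4: blocked at chain node Region ∈ conditioning set.
{Region} contains no descendant of Income and blocks every backdoor path.
No other singleton works — e.g. {UrbanRes} leaves P4 open — so {Region} is the unique smallest valid adjustment set.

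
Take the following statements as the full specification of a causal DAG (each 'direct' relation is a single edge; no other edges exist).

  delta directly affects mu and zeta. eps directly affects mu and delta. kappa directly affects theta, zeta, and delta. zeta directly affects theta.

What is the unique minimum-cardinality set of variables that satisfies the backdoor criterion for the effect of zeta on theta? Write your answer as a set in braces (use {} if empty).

{kappa}

Variables eligible for adjustment (non-descendants of zeta, excluding zeta and theta): {delta, eps, kappa, mu}.
Backdoor paths from zeta to theta:
  P1: zeta <- kappa -> theta
  P2: zeta <- delta <- kappa -> theta
The empty set is not sufficient: P1 (zeta <- kappa -> theta) has no collider blocking it and no conditioned non-collider, so it is open.
Try {kappa}:
  P1: blocked at fork node kappa ∈ conditioning set.
  P2: blocked at fork node kappa ∈ conditioning set.
{kappa} contains no descendant of zeta and blocks every backdoor path.
No other singleton works — e.g. {eps} leaves P1 open — so {kappa} is the unique smallest valid adjustment set.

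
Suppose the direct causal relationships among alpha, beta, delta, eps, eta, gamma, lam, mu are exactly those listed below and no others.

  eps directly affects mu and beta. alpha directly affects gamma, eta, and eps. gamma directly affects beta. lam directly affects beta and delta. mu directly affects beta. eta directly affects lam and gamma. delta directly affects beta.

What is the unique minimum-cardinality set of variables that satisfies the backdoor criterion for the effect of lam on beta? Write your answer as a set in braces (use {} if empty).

{eta}

Variables eligible for adjustment (non-descendants of lam, excluding lam and beta): {alpha, eps, eta, gamma, mu}.
Backdoor paths from lam to beta:
  P1: lam <- eta <- alpha -> gamma -> beta
  P2: lam <- eta <- alpha -> eps -> mu -> beta
  P3: lam <- eta <- alpha -> eps -> beta
  P4: lam <- eta -> gamma <- alpha -> eps -> mu -> beta
  P5: lam <- eta -> gamma <- alpha -> eps -> beta
  P6: lam <- eta -> gamma -> beta
The empty set is not sufficient: P1 (lam <- eta <- alpha -> gamma -> beta) has no collider blocking it and no conditioned non-collider, so it is open.
Try {eta}:
  P1: blocked at chain node eta ∈ conditioning set.
  P2: blocked at chain node eta ∈ conditioning set.
  P3: blocked at chain node eta ∈ conditioning set.
  P4: blocked at fork node eta ∈ conditioning set.
  P5: blocked at fork node eta ∈ conditioning set.
  P6: blocked at fork node eta ∈ conditioning set.
{eta} contains no descendant of lam and blocks every backdoor path.
No other singleton works — e.g. {alpha} leaves P6 open — so {eta} is the unique smallest valid adjustment set.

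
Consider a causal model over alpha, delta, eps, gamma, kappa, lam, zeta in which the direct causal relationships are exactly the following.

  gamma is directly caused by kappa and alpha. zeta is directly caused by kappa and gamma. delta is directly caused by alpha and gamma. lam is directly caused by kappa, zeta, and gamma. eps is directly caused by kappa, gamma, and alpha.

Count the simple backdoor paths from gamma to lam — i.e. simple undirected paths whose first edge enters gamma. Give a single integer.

A backdoor path from gamma to lam is any simple undirected path whose first edge points into gamma (i.e. leaves gamma via a parent).
Parents of gamma: {alpha, kappa}.
Enumerating:
  P1: gamma <- kappa -> zeta -> lam
  P2: gamma <- kappa -> lam
  P3: gamma <- alpha -> eps <- kappa -> zeta -> lam
  P4: gamma <- alpha -> eps <- kappa -> lam
That exhausts the simple backdoor paths. Count: 4.

4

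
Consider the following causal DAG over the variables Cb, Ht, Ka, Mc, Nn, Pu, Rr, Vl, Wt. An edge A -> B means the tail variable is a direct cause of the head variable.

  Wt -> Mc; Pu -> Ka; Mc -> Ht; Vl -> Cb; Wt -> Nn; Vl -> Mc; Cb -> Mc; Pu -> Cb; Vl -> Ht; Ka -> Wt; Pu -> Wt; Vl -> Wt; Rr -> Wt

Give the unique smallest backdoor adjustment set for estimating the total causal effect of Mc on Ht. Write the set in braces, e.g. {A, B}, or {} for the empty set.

{Vl}

Variables eligible for adjustment (non-descendants of Mc, excluding Mc and Ht): {Cb, Ka, Nn, Pu, Rr, Vl, Wt}.
Backdoor paths from Mc to Ht:
  P1: Mc <- Vl -> Ht
  P2: Mc <- Cb <- Pu -> Ka -> Wt <- Vl -> Ht
  P3: Mc <- Cb <- Pu -> Wt <- Vl -> Ht
  P4: Mc <- Cb <- Vl -> Ht
  P5: Mc <- Wt <- Pu -> Cb <- Vl -> Ht
  P6: Mc <- Wt <- Vl -> Ht
  P7: Mc <- Wt <- Ka <- Pu -> Cb <- Vl -> Ht
The empty set is not sufficient: P1 (Mc <- Vl -> Ht) has no collider blocking it and no conditioned non-collider, so it is open.
Try {Vl}:
  P1: blocked at fork node Vl ∈ conditioning set.
  P2: blocked at collider Wt (neither it nor any descendant is in the conditioning set).
  P3: blocked at collider Wt (neither it nor any descendant is in the conditioning set).
  P4: blocked at fork node Vl ∈ conditioning set.
  P5: blocked at collider Cb (neither it nor any descendant is in the conditioning set).
  P6: blocked at fork node Vl ∈ conditioning set.
  P7: blocked at collider Cb (neither it nor any descendant is in the conditioning set).
{Vl} contains no descendant of Mc and blocks every backdoor path.
No other singleton works — e.g. {Rr} leaves P1 open — so {Vl} is the unique smallest valid adjustment set.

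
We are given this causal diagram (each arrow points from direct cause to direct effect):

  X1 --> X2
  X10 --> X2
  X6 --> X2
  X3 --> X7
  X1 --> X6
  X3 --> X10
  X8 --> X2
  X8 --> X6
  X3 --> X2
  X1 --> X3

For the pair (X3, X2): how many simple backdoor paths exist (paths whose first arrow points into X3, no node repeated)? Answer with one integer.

A backdoor path from X3 to X2 is any simple undirected path whose first edge points into X3 (i.e. leaves X3 via a parent).
Parents of X3: {X1}.
Enumerating:
  P1: X3 <- X1 -> X6 <- X8 -> X2
  P2: X3 <- X1 -> X6 -> X2
  P3: X3 <- X1 -> X2
That exhausts the simple backdoor paths. Count: 3.

3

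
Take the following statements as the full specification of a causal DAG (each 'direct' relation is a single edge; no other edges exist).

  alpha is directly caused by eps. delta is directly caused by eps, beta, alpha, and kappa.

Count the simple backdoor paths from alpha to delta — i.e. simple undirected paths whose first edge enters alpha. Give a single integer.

A backdoor path from alpha to delta is any simple undirected path whose first edge points into alpha (i.e. leaves alpha via a parent).
Parents of alpha: {eps}.
Enumerating:
  P1: alpha <- eps -> delta
That exhausts the simple backdoor paths. Count: 1.

1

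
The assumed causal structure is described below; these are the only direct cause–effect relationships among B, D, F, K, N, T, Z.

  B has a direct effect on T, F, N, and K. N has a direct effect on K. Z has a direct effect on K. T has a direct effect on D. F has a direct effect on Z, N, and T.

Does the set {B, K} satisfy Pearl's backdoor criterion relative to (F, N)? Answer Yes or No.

No

Backdoor paths from F to N (paths whose first edge points into F):
  P1: F <- B -> N
  P2: F <- B -> K <- N
Condition 1 (no descendant of F in the set): FAILS — K is a descendant of F.
Condition 2 (every backdoor path blocked by {B, K}):
  P1: blocked at fork node B ∈ conditioning set.
  P2: blocked at fork node B ∈ conditioning set.
{B, K} does not satisfy the backdoor criterion.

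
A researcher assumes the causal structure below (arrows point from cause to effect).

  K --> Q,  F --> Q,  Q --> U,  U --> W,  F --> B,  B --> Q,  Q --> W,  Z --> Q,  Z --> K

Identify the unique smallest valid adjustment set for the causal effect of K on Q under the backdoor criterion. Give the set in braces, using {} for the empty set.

{Z}

Variables eligible for adjustment (non-descendants of K, excluding K and Q): {B, F, Z}.
Backdoor paths from K to Q:
  P1: K <- Z -> Q
The empty set is not sufficient: P1 (K <- Z -> Q) has no collider blocking it and no conditioned non-collider, so it is open.
Try {Z}:
  P1: blocked at fork node Z ∈ conditioning set.
{Z} contains no descendant of K and blocks every backdoor path.
No other singleton works — e.g. {F} leaves P1 open — so {Z} is the unique smallest valid adjustment set.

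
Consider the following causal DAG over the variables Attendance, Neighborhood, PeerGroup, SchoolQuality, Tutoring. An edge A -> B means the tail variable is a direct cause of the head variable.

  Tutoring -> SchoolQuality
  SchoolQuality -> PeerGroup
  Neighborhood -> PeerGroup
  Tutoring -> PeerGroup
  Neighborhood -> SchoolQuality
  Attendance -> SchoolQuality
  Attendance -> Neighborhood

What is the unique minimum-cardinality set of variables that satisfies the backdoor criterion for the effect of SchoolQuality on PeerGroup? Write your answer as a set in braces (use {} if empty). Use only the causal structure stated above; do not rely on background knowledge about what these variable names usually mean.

{Neighborhood, Tutoring}

Variables eligible for adjustment (non-descendants of SchoolQuality, excluding SchoolQuality and PeerGroup): {Attendance, Neighborhood, Tutoring}.
Backdoor paths from SchoolQuality to PeerGroup:
  P1: SchoolQuality <- Attendance -> Neighborhood -> PeerGroup
  P2: SchoolQuality <- Neighborhood -> PeerGroup
  P3: SchoolQuality <- Tutoring -> PeerGroup
The empty set is not sufficient: P1 (SchoolQuality <- Attendance -> Neighborhood -> PeerGroup) has no collider blocking it and no conditioned non-collider, so it is open.
Try {Neighborhood, Tutoring}:
  P1: blocked at chain node Neighborhood ∈ conditioning set.
  P2: blocked at fork node Neighborhood ∈ conditioning set.
  P3: blocked at fork node Tutoring ∈ conditioning set.
{Neighborhood, Tutoring} contains no descendant of SchoolQuality and blocks every backdoor path.
Every element of {Neighborhood, Tutoring} is needed (dropping Neighborhood leaves P1 open; dropping Tutoring leaves P3 open), so no proper subset is valid.
Among all size-2 subsets of the eligible variables, only {Neighborhood, Tutoring} blocks every backdoor path, so it is the unique smallest valid adjustment set.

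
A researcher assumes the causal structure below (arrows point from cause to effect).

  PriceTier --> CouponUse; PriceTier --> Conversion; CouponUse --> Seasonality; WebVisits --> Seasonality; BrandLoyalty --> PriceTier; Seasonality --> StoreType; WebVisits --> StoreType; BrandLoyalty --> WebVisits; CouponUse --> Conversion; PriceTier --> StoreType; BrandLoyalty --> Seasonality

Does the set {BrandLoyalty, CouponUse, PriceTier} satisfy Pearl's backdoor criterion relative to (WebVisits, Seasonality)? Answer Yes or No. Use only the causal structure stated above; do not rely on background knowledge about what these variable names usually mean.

Yes

Backdoor paths from WebVisits to Seasonality (paths whose first edge points into WebVisits):
  P1: WebVisits <- BrandLoyalty -> PriceTier -> CouponUse -> Seasonality
  P2: WebVisits <- BrandLoyalty -> PriceTier -> Conversion <- CouponUse -> Seasonality
  P3: WebVisits <- BrandLoyalty -> PriceTier -> StoreType <- Seasonality
  P4: WebVisits <- BrandLoyalty -> Seasonality
Condition 1 (no descendant of WebVisits in the set): holds — descendants of WebVisits are {Seasonality, StoreType}; none are in {BrandLoyalty, CouponUse, PriceTier}.
Condition 2 (every backdoor path blocked by {BrandLoyalty, CouponUse, PriceTier}):
  P1: blocked at fork node BrandLoyalty ∈ conditioning set.
  P2: blocked at fork node BrandLoyalty ∈ conditioning set.
  P3: blocked at fork node BrandLoyalty ∈ conditioning set.
  P4: blocked at fork node BrandLoyalty ∈ conditioning set.
{BrandLoyalty, CouponUse, PriceTier} satisfies the backdoor criterion.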